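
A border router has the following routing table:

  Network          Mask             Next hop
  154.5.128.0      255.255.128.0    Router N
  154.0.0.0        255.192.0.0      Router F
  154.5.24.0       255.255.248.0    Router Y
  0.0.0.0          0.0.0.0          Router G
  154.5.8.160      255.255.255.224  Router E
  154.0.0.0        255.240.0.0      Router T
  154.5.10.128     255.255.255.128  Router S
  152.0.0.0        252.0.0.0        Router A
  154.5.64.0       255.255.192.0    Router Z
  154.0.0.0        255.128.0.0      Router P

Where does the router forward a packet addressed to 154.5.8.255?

Router T

Routes whose prefix contains 154.5.8.255:
  0.0.0.0/0 (default, matches everything) -> Router G
  152.0.0.0/6 (152.0.0.0 - 155.255.255.255) -> Router A
  154.0.0.0/9 (154.0.0.0 - 154.127.255.255) -> Router P
  154.0.0.0/10 (154.0.0.0 - 154.63.255.255) -> Router F
  154.0.0.0/12 (154.0.0.0 - 154.15.255.255) -> Router T
More-specific entries that do NOT match:
  154.5.8.160/27 (154.5.8.160 - 154.5.8.191) does not contain 154.5.8.255
  154.5.10.128/25 (154.5.10.128 - 154.5.10.255) does not contain 154.5.8.255
  154.5.24.0/21 (154.5.24.0 - 154.5.31.255) does not contain 154.5.8.255
  154.5.64.0/18 (154.5.64.0 - 154.5.127.255) does not contain 154.5.8.255
  154.5.128.0/17 (154.5.128.0 - 154.5.255.255) does not contain 154.5.8.255
Longest matching prefix is /12 -> next hop Router T.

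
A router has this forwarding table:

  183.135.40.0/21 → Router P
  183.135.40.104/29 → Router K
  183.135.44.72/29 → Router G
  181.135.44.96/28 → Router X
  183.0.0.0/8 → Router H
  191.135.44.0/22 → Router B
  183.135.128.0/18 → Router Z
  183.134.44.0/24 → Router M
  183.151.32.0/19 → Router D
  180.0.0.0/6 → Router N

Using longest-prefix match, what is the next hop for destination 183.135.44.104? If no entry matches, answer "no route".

Routes whose prefix contains 183.135.44.104:
  180.0.0.0/6 (180.0.0.0 - 183.255.255.255) -> Router N
  183.0.0.0/8 (183.0.0.0 - 183.255.255.255) -> Router H
  183.135.40.0/21 (183.135.40.0 - 183.135.47.255) -> Router P
More-specific entries that do NOT match:
  183.135.40.104/29 (183.135.40.104 - 183.135.40.111) does not contain 183.135.44.104
  183.135.44.72/29 (183.135.44.72 - 183.135.44.79) does not contain 183.135.44.104
  181.135.44.96/28 (181.135.44.96 - 181.135.44.111) does not contain 183.135.44.104
  183.134.44.0/24 (183.134.44.0 - 183.134.44.255) does not contain 183.135.44.104
  191.135.44.0/22 (191.135.44.0 - 191.135.47.255) does not contain 183.135.44.104
Longest matching prefix is /21 -> next hop Router P.

Router P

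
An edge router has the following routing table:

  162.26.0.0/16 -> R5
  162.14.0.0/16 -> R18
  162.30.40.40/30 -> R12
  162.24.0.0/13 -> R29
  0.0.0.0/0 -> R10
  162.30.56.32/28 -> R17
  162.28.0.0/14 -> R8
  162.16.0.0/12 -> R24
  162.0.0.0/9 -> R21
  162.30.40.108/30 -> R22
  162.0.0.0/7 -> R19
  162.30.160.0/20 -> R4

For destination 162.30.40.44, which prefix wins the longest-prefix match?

162.28.0.0/14

Entries matching 162.30.40.44:
  0.0.0.0/0 (default, matches everything)
  162.0.0.0/7 (162.0.0.0 - 163.255.255.255)
  162.0.0.0/9 (162.0.0.0 - 162.127.255.255)
  162.16.0.0/12 (162.16.0.0 - 162.31.255.255)
  162.24.0.0/13 (162.24.0.0 - 162.31.255.255)
  162.28.0.0/14 (162.28.0.0 - 162.31.255.255)
Most specific is 162.28.0.0/14.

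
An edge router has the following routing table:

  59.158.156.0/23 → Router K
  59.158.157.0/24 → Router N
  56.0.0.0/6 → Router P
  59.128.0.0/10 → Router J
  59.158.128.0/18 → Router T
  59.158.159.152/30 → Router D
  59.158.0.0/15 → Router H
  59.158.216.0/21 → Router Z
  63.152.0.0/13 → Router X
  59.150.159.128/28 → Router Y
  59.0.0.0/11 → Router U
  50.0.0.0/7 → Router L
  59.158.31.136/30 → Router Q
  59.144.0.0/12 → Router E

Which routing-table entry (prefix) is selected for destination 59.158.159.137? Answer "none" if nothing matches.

Entries matching 59.158.159.137:
  56.0.0.0/6 (56.0.0.0 - 59.255.255.255)
  59.128.0.0/10 (59.128.0.0 - 59.191.255.255)
  59.144.0.0/12 (59.144.0.0 - 59.159.255.255)
  59.158.0.0/15 (59.158.0.0 - 59.159.255.255)
  59.158.128.0/18 (59.158.128.0 - 59.158.191.255)
Most specific is 59.158.128.0/18.

59.158.128.0/18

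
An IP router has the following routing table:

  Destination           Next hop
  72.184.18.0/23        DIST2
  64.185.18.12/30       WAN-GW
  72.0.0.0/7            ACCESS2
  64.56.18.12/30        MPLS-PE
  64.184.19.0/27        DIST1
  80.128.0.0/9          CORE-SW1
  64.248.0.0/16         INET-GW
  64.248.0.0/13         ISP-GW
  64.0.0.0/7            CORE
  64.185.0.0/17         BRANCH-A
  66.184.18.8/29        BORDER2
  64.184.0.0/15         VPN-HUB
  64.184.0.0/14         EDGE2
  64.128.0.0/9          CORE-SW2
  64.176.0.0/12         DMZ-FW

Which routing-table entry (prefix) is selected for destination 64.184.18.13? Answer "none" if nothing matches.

64.184.0.0/15

Entries matching 64.184.18.13:
  64.0.0.0/7 (64.0.0.0 - 65.255.255.255)
  64.128.0.0/9 (64.128.0.0 - 64.255.255.255)
  64.176.0.0/12 (64.176.0.0 - 64.191.255.255)
  64.184.0.0/14 (64.184.0.0 - 64.187.255.255)
  64.184.0.0/15 (64.184.0.0 - 64.185.255.255)
Most specific is 64.184.0.0/15.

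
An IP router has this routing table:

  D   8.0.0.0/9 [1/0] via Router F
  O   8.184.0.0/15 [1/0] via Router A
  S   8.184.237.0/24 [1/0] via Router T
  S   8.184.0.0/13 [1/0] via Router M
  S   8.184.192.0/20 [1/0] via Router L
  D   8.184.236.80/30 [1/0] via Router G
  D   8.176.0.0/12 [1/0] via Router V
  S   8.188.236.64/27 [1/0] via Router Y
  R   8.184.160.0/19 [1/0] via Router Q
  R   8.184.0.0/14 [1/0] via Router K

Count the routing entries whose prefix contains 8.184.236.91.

Prefixes containing 8.184.236.91:
  8.176.0.0/12 (8.176.0.0 - 8.191.255.255)
  8.184.0.0/13 (8.184.0.0 - 8.191.255.255)
  8.184.0.0/14 (8.184.0.0 - 8.187.255.255)
  8.184.0.0/15 (8.184.0.0 - 8.185.255.255)
Total matching entries: 4.

4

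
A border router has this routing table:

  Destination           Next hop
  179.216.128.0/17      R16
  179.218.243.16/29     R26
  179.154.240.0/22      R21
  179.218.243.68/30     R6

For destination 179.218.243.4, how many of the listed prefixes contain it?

No listed prefix contains 179.218.243.4.
Total matching entries: 0.

0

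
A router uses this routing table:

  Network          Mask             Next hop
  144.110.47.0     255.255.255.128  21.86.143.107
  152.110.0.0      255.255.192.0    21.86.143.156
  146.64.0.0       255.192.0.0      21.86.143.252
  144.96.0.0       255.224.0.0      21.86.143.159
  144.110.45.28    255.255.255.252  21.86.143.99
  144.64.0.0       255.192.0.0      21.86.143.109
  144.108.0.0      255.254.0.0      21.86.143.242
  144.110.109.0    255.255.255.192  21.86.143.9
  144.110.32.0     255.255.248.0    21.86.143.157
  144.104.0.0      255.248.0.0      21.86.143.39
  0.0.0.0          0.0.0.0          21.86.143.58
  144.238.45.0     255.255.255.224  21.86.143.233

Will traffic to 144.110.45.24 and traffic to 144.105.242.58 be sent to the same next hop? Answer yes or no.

yes

144.110.45.24: longest match 144.104.0.0/13 -> 21.86.143.39
144.105.242.58: longest match 144.104.0.0/13 -> 21.86.143.39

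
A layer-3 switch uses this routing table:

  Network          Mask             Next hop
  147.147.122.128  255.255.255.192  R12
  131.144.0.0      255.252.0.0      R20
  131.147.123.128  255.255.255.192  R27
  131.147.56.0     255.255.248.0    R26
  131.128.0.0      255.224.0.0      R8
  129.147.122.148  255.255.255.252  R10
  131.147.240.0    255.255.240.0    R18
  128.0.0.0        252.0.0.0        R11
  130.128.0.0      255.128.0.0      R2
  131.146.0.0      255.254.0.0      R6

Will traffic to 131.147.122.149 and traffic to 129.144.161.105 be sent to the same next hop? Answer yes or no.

131.147.122.149: longest match 131.146.0.0/15 -> R6
129.144.161.105: longest match 128.0.0.0/6 -> R11

no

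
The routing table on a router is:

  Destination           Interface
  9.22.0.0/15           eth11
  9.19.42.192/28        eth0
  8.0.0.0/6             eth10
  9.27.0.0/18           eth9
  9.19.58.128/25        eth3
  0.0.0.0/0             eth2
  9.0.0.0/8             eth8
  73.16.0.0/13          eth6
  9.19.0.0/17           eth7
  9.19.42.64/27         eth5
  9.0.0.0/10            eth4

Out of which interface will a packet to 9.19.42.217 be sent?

Routes whose prefix contains 9.19.42.217:
  0.0.0.0/0 (default, matches everything) -> eth2
  8.0.0.0/6 (8.0.0.0 - 11.255.255.255) -> eth10
  9.0.0.0/8 (9.0.0.0 - 9.255.255.255) -> eth8
  9.0.0.0/10 (9.0.0.0 - 9.63.255.255) -> eth4
  9.19.0.0/17 (9.19.0.0 - 9.19.127.255) -> eth7
More-specific entries that do NOT match:
  9.19.42.192/28 (9.19.42.192 - 9.19.42.207) does not contain 9.19.42.217
  9.19.42.64/27 (9.19.42.64 - 9.19.42.95) does not contain 9.19.42.217
  9.19.58.128/25 (9.19.58.128 - 9.19.58.255) does not contain 9.19.42.217
  9.27.0.0/18 (9.27.0.0 - 9.27.63.255) does not contain 9.19.42.217
Longest matching prefix is /17 -> interface eth7.

eth7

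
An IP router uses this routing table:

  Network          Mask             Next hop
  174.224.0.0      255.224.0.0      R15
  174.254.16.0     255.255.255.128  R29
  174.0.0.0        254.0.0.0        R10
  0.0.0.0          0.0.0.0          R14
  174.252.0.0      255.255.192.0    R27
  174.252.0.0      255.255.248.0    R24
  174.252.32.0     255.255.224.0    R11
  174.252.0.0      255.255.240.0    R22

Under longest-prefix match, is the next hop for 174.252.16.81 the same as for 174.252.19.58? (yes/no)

174.252.16.81: longest match 174.252.0.0/18 -> R27
174.252.19.58: longest match 174.252.0.0/18 -> R27

yes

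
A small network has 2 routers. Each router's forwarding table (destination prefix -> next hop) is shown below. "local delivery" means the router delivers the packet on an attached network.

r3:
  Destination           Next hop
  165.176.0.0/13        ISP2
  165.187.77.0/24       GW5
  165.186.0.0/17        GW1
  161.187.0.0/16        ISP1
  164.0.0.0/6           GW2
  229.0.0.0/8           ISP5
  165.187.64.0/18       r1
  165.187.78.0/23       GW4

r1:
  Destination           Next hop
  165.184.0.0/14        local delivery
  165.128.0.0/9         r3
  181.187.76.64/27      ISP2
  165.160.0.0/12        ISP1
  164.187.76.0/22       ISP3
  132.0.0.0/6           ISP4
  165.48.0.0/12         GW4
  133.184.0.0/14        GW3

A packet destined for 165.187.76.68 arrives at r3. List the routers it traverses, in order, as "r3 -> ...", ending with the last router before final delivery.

r3 -> r1

At r3: longest match for 165.187.76.68 is 165.187.64.0/18 -> r1
At r1: longest match for 165.187.76.68 is 165.184.0.0/14 -> local delivery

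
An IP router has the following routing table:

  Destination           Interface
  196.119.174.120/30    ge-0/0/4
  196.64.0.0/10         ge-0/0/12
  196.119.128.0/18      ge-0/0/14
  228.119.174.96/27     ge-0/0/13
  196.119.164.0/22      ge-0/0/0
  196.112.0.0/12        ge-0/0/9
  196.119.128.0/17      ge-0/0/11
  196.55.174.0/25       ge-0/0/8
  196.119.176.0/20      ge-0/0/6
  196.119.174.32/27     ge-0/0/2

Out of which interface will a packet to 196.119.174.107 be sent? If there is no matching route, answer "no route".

Routes whose prefix contains 196.119.174.107:
  196.64.0.0/10 (196.64.0.0 - 196.127.255.255) -> ge-0/0/12
  196.112.0.0/12 (196.112.0.0 - 196.127.255.255) -> ge-0/0/9
  196.119.128.0/17 (196.119.128.0 - 196.119.255.255) -> ge-0/0/11
  196.119.128.0/18 (196.119.128.0 - 196.119.191.255) -> ge-0/0/14
More-specific entries that do NOT match:
  196.119.174.120/30 (196.119.174.120 - 196.119.174.123) does not contain 196.119.174.107
  228.119.174.96/27 (228.119.174.96 - 228.119.174.127) does not contain 196.119.174.107
  196.119.174.32/27 (196.119.174.32 - 196.119.174.63) does not contain 196.119.174.107
  196.55.174.0/25 (196.55.174.0 - 196.55.174.127) does not contain 196.119.174.107
  196.119.164.0/22 (196.119.164.0 - 196.119.167.255) does not contain 196.119.174.107
  196.119.176.0/20 (196.119.176.0 - 196.119.191.255) does not contain 196.119.174.107
Longest matching prefix is /18 -> interface ge-0/0/14.

ge-0/0/14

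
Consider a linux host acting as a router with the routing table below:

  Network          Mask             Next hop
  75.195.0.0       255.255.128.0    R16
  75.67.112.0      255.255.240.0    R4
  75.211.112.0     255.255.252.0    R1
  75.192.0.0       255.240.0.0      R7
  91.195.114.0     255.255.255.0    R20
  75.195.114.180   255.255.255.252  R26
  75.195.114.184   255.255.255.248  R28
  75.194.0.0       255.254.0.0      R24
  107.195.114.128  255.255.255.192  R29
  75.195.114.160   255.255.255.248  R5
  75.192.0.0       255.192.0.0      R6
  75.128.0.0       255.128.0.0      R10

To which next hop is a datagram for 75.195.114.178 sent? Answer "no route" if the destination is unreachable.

R16

Routes whose prefix contains 75.195.114.178:
  75.128.0.0/9 (75.128.0.0 - 75.255.255.255) -> R10
  75.192.0.0/10 (75.192.0.0 - 75.255.255.255) -> R6
  75.192.0.0/12 (75.192.0.0 - 75.207.255.255) -> R7
  75.194.0.0/15 (75.194.0.0 - 75.195.255.255) -> R24
  75.195.0.0/17 (75.195.0.0 - 75.195.127.255) -> R16
More-specific entries that do NOT match:
  75.195.114.180/30 (75.195.114.180 - 75.195.114.183) does not contain 75.195.114.178
  75.195.114.184/29 (75.195.114.184 - 75.195.114.191) does not contain 75.195.114.178
  75.195.114.160/29 (75.195.114.160 - 75.195.114.167) does not contain 75.195.114.178
  107.195.114.128/26 (107.195.114.128 - 107.195.114.191) does not contain 75.195.114.178
  91.195.114.0/24 (91.195.114.0 - 91.195.114.255) does not contain 75.195.114.178
  75.211.112.0/22 (75.211.112.0 - 75.211.115.255) does not contain 75.195.114.178
  75.67.112.0/20 (75.67.112.0 - 75.67.127.255) does not contain 75.195.114.178
Longest matching prefix is /17 -> next hop R16.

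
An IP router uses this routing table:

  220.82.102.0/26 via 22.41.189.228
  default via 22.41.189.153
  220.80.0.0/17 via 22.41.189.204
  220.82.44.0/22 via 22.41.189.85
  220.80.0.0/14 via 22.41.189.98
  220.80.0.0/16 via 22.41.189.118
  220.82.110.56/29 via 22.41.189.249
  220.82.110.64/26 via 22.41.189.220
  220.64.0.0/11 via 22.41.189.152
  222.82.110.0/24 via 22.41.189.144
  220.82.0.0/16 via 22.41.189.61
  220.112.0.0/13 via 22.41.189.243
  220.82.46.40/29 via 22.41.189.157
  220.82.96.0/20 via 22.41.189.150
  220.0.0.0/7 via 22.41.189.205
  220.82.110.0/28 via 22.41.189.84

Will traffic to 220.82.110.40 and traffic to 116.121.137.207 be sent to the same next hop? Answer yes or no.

no

220.82.110.40: longest match 220.82.96.0/20 -> 22.41.189.150
116.121.137.207: longest match 0.0.0.0/0 -> 22.41.189.153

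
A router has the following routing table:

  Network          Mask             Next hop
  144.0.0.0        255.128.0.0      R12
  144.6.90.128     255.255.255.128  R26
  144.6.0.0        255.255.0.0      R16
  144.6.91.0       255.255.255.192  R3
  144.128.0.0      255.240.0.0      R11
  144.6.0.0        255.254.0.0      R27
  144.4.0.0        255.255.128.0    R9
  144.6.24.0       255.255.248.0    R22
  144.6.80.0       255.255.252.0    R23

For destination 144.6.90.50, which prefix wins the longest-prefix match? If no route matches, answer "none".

Entries matching 144.6.90.50:
  144.0.0.0/9 (144.0.0.0 - 144.127.255.255)
  144.6.0.0/15 (144.6.0.0 - 144.7.255.255)
  144.6.0.0/16 (144.6.0.0 - 144.6.255.255)
Most specific is 144.6.0.0/16.

144.6.0.0/16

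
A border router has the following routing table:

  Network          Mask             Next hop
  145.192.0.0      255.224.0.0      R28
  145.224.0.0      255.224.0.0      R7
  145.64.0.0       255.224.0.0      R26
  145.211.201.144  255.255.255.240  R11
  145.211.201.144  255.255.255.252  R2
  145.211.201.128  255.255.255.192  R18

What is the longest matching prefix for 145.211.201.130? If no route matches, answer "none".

145.211.201.128/26

Entries matching 145.211.201.130:
  145.192.0.0/11 (145.192.0.0 - 145.223.255.255)
  145.211.201.128/26 (145.211.201.128 - 145.211.201.191)
Most specific is 145.211.201.128/26.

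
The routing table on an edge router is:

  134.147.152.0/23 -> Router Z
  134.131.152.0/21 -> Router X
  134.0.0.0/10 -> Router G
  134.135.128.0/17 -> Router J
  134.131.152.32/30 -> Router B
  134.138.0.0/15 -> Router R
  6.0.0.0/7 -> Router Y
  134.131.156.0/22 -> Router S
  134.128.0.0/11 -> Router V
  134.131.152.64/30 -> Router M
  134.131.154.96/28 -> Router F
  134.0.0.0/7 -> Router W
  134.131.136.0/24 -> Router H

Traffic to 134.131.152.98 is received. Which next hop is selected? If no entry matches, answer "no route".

Routes whose prefix contains 134.131.152.98:
  134.0.0.0/7 (134.0.0.0 - 135.255.255.255) -> Router W
  134.128.0.0/11 (134.128.0.0 - 134.159.255.255) -> Router V
  134.131.152.0/21 (134.131.152.0 - 134.131.159.255) -> Router X
More-specific entries that do NOT match:
  134.131.152.32/30 (134.131.152.32 - 134.131.152.35) does not contain 134.131.152.98
  134.131.152.64/30 (134.131.152.64 - 134.131.152.67) does not contain 134.131.152.98
  134.131.154.96/28 (134.131.154.96 - 134.131.154.111) does not contain 134.131.152.98
  134.131.136.0/24 (134.131.136.0 - 134.131.136.255) does not contain 134.131.152.98
  134.147.152.0/23 (134.147.152.0 - 134.147.153.255) does not contain 134.131.152.98
  134.131.156.0/22 (134.131.156.0 - 134.131.159.255) does not contain 134.131.152.98
Longest matching prefix is /21 -> next hop Router X.

Router X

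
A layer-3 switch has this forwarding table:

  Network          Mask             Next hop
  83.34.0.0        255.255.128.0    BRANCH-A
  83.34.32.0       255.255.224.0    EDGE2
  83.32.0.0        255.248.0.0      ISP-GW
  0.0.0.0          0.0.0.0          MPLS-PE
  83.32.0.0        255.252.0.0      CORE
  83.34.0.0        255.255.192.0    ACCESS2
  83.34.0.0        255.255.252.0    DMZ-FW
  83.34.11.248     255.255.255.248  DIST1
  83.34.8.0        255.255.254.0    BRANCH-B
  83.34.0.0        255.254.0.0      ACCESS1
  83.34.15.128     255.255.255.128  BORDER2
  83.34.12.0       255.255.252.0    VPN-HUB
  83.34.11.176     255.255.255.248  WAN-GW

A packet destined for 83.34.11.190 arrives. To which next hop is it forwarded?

ACCESS2

Routes whose prefix contains 83.34.11.190:
  0.0.0.0/0 (default, matches everything) -> MPLS-PE
  83.32.0.0/13 (83.32.0.0 - 83.39.255.255) -> ISP-GW
  83.32.0.0/14 (83.32.0.0 - 83.35.255.255) -> CORE
  83.34.0.0/15 (83.34.0.0 - 83.35.255.255) -> ACCESS1
  83.34.0.0/17 (83.34.0.0 - 83.34.127.255) -> BRANCH-A
  83.34.0.0/18 (83.34.0.0 - 83.34.63.255) -> ACCESS2
More-specific entries that do NOT match:
  83.34.11.248/29 (83.34.11.248 - 83.34.11.255) does not contain 83.34.11.190
  83.34.11.176/29 (83.34.11.176 - 83.34.11.183) does not contain 83.34.11.190
  83.34.15.128/25 (83.34.15.128 - 83.34.15.255) does not contain 83.34.11.190
  83.34.8.0/23 (83.34.8.0 - 83.34.9.255) does not contain 83.34.11.190
  83.34.0.0/22 (83.34.0.0 - 83.34.3.255) does not contain 83.34.11.190
  83.34.12.0/22 (83.34.12.0 - 83.34.15.255) does not contain 83.34.11.190
  83.34.32.0/19 (83.34.32.0 - 83.34.63.255) does not contain 83.34.11.190
Longest matching prefix is /18 -> next hop ACCESS2.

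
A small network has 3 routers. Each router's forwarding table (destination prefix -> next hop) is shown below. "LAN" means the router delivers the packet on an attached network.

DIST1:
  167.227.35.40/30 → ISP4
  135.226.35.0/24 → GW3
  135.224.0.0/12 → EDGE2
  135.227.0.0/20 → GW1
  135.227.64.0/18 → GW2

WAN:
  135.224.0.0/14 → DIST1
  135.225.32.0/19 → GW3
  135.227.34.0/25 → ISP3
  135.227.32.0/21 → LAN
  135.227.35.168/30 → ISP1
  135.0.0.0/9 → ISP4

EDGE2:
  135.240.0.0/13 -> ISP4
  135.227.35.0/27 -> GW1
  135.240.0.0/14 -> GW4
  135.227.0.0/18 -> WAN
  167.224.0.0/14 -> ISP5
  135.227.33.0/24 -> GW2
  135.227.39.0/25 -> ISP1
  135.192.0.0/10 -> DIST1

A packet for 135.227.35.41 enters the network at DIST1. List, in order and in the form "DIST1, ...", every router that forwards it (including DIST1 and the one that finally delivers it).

At DIST1: longest match for 135.227.35.41 is 135.224.0.0/12 -> EDGE2
At EDGE2: longest match for 135.227.35.41 is 135.227.0.0/18 -> WAN
At WAN: longest match for 135.227.35.41 is 135.227.32.0/21 -> LAN

DIST1, EDGE2, WAN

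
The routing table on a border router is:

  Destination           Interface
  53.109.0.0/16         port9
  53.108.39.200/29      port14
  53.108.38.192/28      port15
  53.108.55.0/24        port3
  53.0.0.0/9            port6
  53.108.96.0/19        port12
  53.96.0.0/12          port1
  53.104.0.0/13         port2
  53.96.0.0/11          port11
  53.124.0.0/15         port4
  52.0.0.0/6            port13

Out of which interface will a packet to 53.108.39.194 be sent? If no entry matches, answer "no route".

port2

Routes whose prefix contains 53.108.39.194:
  52.0.0.0/6 (52.0.0.0 - 55.255.255.255) -> port13
  53.0.0.0/9 (53.0.0.0 - 53.127.255.255) -> port6
  53.96.0.0/11 (53.96.0.0 - 53.127.255.255) -> port11
  53.96.0.0/12 (53.96.0.0 - 53.111.255.255) -> port1
  53.104.0.0/13 (53.104.0.0 - 53.111.255.255) -> port2
More-specific entries that do NOT match:
  53.108.39.200/29 (53.108.39.200 - 53.108.39.207) does not contain 53.108.39.194
  53.108.38.192/28 (53.108.38.192 - 53.108.38.207) does not contain 53.108.39.194
  53.108.55.0/24 (53.108.55.0 - 53.108.55.255) does not contain 53.108.39.194
  53.108.96.0/19 (53.108.96.0 - 53.108.127.255) does not contain 53.108.39.194
  53.109.0.0/16 (53.109.0.0 - 53.109.255.255) does not contain 53.108.39.194
  53.124.0.0/15 (53.124.0.0 - 53.125.255.255) does not contain 53.108.39.194
Longest matching prefix is /13 -> interface port2.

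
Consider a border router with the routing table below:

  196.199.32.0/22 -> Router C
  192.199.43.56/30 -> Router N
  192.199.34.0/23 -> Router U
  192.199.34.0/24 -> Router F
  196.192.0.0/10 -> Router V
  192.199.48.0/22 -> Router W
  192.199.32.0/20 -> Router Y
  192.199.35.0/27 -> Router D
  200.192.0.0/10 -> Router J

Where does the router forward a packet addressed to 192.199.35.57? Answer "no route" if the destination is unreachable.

Routes whose prefix contains 192.199.35.57:
  192.199.32.0/20 (192.199.32.0 - 192.199.47.255) -> Router Y
  192.199.34.0/23 (192.199.34.0 - 192.199.35.255) -> Router U
More-specific entries that do NOT match:
  192.199.43.56/30 (192.199.43.56 - 192.199.43.59) does not contain 192.199.35.57
  192.199.35.0/27 (192.199.35.0 - 192.199.35.31) does not contain 192.199.35.57
  192.199.34.0/24 (192.199.34.0 - 192.199.34.255) does not contain 192.199.35.57
Longest matching prefix is /23 -> next hop Router U.

Router U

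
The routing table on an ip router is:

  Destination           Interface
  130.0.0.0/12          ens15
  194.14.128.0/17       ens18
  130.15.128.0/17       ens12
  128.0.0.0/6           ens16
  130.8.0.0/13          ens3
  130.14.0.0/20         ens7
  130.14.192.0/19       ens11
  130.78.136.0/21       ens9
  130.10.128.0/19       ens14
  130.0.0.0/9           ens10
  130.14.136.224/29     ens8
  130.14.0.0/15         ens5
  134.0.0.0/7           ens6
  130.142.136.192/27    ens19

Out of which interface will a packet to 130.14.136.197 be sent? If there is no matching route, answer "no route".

ens5

Routes whose prefix contains 130.14.136.197:
  128.0.0.0/6 (128.0.0.0 - 131.255.255.255) -> ens16
  130.0.0.0/9 (130.0.0.0 - 130.127.255.255) -> ens10
  130.0.0.0/12 (130.0.0.0 - 130.15.255.255) -> ens15
  130.8.0.0/13 (130.8.0.0 - 130.15.255.255) -> ens3
  130.14.0.0/15 (130.14.0.0 - 130.15.255.255) -> ens5
More-specific entries that do NOT match:
  130.14.136.224/29 (130.14.136.224 - 130.14.136.231) does not contain 130.14.136.197
  130.142.136.192/27 (130.142.136.192 - 130.142.136.223) does not contain 130.14.136.197
  130.78.136.0/21 (130.78.136.0 - 130.78.143.255) does not contain 130.14.136.197
  130.14.0.0/20 (130.14.0.0 - 130.14.15.255) does not contain 130.14.136.197
  130.14.192.0/19 (130.14.192.0 - 130.14.223.255) does not contain 130.14.136.197
  130.10.128.0/19 (130.10.128.0 - 130.10.159.255) does not contain 130.14.136.197
  194.14.128.0/17 (194.14.128.0 - 194.14.255.255) does not contain 130.14.136.197
  130.15.128.0/17 (130.15.128.0 - 130.15.255.255) does not contain 130.14.136.197
Longest matching prefix is /15 -> interface ens5.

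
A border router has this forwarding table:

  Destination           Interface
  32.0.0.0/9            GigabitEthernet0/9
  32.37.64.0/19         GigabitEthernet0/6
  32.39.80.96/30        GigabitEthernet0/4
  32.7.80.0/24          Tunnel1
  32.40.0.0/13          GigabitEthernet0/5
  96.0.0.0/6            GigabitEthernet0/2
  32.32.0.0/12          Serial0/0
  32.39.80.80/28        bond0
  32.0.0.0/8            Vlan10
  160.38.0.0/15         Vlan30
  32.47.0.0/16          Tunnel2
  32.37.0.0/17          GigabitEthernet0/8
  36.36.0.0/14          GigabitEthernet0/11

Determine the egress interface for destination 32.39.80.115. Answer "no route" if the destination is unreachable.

Routes whose prefix contains 32.39.80.115:
  32.0.0.0/8 (32.0.0.0 - 32.255.255.255) -> Vlan10
  32.0.0.0/9 (32.0.0.0 - 32.127.255.255) -> GigabitEthernet0/9
  32.32.0.0/12 (32.32.0.0 - 32.47.255.255) -> Serial0/0
More-specific entries that do NOT match:
  32.39.80.96/30 (32.39.80.96 - 32.39.80.99) does not contain 32.39.80.115
  32.39.80.80/28 (32.39.80.80 - 32.39.80.95) does not contain 32.39.80.115
  32.7.80.0/24 (32.7.80.0 - 32.7.80.255) does not contain 32.39.80.115
  32.37.64.0/19 (32.37.64.0 - 32.37.95.255) does not contain 32.39.80.115
  32.37.0.0/17 (32.37.0.0 - 32.37.127.255) does not contain 32.39.80.115
  32.47.0.0/16 (32.47.0.0 - 32.47.255.255) does not contain 32.39.80.115
  160.38.0.0/15 (160.38.0.0 - 160.39.255.255) does not contain 32.39.80.115
  36.36.0.0/14 (36.36.0.0 - 36.39.255.255) does not contain 32.39.80.115
  32.40.0.0/13 (32.40.0.0 - 32.47.255.255) does not contain 32.39.80.115
Longest matching prefix is /12 -> interface Serial0/0.

Serial0/0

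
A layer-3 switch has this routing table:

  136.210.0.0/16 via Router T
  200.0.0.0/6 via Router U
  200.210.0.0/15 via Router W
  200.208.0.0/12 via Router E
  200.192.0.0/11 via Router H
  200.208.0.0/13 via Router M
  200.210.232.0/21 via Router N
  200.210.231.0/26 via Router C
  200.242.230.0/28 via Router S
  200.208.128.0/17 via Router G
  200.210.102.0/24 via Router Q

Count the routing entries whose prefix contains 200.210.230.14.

Prefixes containing 200.210.230.14:
  200.0.0.0/6 (200.0.0.0 - 203.255.255.255)
  200.192.0.0/11 (200.192.0.0 - 200.223.255.255)
  200.208.0.0/12 (200.208.0.0 - 200.223.255.255)
  200.208.0.0/13 (200.208.0.0 - 200.215.255.255)
  200.210.0.0/15 (200.210.0.0 - 200.211.255.255)
Total matching entries: 5.

5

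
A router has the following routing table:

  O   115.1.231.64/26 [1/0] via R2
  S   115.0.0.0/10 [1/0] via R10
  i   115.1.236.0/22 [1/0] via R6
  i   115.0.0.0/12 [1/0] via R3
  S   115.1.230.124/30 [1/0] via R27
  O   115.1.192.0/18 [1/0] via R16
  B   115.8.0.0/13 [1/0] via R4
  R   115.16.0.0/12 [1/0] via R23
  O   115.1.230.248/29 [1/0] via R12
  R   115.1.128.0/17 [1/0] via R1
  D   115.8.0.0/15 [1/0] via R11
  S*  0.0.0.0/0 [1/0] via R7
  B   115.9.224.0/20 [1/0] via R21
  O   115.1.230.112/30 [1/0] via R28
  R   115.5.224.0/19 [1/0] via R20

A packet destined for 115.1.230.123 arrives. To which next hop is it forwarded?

R16

Routes whose prefix contains 115.1.230.123:
  0.0.0.0/0 (default, matches everything) -> R7
  115.0.0.0/10 (115.0.0.0 - 115.63.255.255) -> R10
  115.0.0.0/12 (115.0.0.0 - 115.15.255.255) -> R3
  115.1.128.0/17 (115.1.128.0 - 115.1.255.255) -> R1
  115.1.192.0/18 (115.1.192.0 - 115.1.255.255) -> R16
More-specific entries that do NOT match:
  115.1.230.124/30 (115.1.230.124 - 115.1.230.127) does not contain 115.1.230.123
  115.1.230.112/30 (115.1.230.112 - 115.1.230.115) does not contain 115.1.230.123
  115.1.230.248/29 (115.1.230.248 - 115.1.230.255) does not contain 115.1.230.123
  115.1.231.64/26 (115.1.231.64 - 115.1.231.127) does not contain 115.1.230.123
  115.1.236.0/22 (115.1.236.0 - 115.1.239.255) does not contain 115.1.230.123
  115.9.224.0/20 (115.9.224.0 - 115.9.239.255) does not contain 115.1.230.123
  115.5.224.0/19 (115.5.224.0 - 115.5.255.255) does not contain 115.1.230.123
Longest matching prefix is /18 -> next hop R16.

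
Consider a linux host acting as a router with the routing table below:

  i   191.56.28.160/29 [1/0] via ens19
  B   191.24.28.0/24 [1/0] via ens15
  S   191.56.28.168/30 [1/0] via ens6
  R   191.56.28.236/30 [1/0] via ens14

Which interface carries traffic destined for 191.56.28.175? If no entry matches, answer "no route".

no route

No entry's prefix contains 191.56.28.175; there is no default route.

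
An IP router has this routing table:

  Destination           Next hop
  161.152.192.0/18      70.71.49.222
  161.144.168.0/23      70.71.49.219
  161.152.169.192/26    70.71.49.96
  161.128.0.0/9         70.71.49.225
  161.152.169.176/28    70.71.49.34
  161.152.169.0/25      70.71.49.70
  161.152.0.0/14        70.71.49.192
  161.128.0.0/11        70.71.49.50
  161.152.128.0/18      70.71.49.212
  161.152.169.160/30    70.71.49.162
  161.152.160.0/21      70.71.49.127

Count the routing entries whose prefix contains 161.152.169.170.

Prefixes containing 161.152.169.170:
  161.128.0.0/9 (161.128.0.0 - 161.255.255.255)
  161.128.0.0/11 (161.128.0.0 - 161.159.255.255)
  161.152.0.0/14 (161.152.0.0 - 161.155.255.255)
  161.152.128.0/18 (161.152.128.0 - 161.152.191.255)
Total matching entries: 4.

4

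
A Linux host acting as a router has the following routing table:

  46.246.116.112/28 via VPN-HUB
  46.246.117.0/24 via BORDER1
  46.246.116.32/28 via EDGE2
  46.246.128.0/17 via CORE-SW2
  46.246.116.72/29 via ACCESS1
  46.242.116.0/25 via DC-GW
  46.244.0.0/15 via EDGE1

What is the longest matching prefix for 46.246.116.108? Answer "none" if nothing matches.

none

46.246.116.108 is outside every listed prefix and there is no default route.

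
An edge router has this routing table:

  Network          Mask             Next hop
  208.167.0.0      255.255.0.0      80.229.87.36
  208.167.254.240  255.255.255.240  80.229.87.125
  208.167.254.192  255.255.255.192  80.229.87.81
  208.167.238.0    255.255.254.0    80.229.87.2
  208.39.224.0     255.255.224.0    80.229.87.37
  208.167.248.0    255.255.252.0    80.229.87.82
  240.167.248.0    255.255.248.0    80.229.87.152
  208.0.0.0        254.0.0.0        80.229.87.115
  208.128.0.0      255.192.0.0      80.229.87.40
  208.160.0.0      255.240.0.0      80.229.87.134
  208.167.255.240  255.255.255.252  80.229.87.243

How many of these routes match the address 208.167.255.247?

Prefixes containing 208.167.255.247:
  208.0.0.0/7 (208.0.0.0 - 209.255.255.255)
  208.128.0.0/10 (208.128.0.0 - 208.191.255.255)
  208.160.0.0/12 (208.160.0.0 - 208.175.255.255)
  208.167.0.0/16 (208.167.0.0 - 208.167.255.255)
Total matching entries: 4.

4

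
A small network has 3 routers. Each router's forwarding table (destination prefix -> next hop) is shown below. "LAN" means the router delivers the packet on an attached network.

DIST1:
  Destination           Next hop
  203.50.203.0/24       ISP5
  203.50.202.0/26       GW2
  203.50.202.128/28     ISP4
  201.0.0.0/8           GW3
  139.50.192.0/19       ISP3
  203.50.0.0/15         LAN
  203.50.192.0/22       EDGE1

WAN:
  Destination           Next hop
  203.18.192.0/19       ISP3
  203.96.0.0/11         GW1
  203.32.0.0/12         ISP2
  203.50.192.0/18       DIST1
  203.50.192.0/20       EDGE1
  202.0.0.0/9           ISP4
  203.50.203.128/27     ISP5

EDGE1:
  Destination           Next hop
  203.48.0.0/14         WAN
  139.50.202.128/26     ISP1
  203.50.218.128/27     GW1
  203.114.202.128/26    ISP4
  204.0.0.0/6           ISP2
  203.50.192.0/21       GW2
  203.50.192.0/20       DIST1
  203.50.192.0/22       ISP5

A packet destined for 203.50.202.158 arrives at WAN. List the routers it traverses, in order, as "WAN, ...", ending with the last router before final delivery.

WAN, EDGE1, DIST1

At WAN: longest match for 203.50.202.158 is 203.50.192.0/20 -> EDGE1
At EDGE1: longest match for 203.50.202.158 is 203.50.192.0/20 -> DIST1
At DIST1: longest match for 203.50.202.158 is 203.50.0.0/15 -> LAN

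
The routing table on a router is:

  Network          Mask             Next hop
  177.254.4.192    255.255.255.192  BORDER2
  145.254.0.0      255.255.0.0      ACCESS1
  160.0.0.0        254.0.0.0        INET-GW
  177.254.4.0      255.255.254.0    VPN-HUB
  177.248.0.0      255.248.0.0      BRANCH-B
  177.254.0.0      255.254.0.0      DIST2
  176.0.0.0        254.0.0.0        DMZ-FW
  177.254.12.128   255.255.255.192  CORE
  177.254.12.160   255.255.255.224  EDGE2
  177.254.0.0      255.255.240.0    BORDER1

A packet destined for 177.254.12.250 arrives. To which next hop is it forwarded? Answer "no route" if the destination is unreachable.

BORDER1

Routes whose prefix contains 177.254.12.250:
  176.0.0.0/7 (176.0.0.0 - 177.255.255.255) -> DMZ-FW
  177.248.0.0/13 (177.248.0.0 - 177.255.255.255) -> BRANCH-B
  177.254.0.0/15 (177.254.0.0 - 177.255.255.255) -> DIST2
  177.254.0.0/20 (177.254.0.0 - 177.254.15.255) -> BORDER1
More-specific entries that do NOT match:
  177.254.12.160/27 (177.254.12.160 - 177.254.12.191) does not contain 177.254.12.250
  177.254.4.192/26 (177.254.4.192 - 177.254.4.255) does not contain 177.254.12.250
  177.254.12.128/26 (177.254.12.128 - 177.254.12.191) does not contain 177.254.12.250
  177.254.4.0/23 (177.254.4.0 - 177.254.5.255) does not contain 177.254.12.250
Longest matching prefix is /20 -> next hop BORDER1.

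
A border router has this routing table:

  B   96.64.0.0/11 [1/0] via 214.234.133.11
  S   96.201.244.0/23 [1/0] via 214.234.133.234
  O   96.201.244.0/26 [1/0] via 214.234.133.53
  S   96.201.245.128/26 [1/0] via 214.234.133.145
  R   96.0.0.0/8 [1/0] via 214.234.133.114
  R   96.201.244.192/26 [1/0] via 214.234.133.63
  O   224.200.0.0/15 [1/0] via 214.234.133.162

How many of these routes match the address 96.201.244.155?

2

Prefixes containing 96.201.244.155:
  96.0.0.0/8 (96.0.0.0 - 96.255.255.255)
  96.201.244.0/23 (96.201.244.0 - 96.201.245.255)
Total matching entries: 2.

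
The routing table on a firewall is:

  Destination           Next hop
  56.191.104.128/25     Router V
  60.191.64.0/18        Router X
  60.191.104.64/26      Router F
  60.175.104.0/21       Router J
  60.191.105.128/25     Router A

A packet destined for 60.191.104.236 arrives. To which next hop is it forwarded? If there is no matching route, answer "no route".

Routes whose prefix contains 60.191.104.236:
  60.191.64.0/18 (60.191.64.0 - 60.191.127.255) -> Router X
More-specific entries that do NOT match:
  60.191.104.64/26 (60.191.104.64 - 60.191.104.127) does not contain 60.191.104.236
  56.191.104.128/25 (56.191.104.128 - 56.191.104.255) does not contain 60.191.104.236
  60.191.105.128/25 (60.191.105.128 - 60.191.105.255) does not contain 60.191.104.236
  60.175.104.0/21 (60.175.104.0 - 60.175.111.255) does not contain 60.191.104.236
Longest matching prefix is /18 -> next hop Router X.

Router X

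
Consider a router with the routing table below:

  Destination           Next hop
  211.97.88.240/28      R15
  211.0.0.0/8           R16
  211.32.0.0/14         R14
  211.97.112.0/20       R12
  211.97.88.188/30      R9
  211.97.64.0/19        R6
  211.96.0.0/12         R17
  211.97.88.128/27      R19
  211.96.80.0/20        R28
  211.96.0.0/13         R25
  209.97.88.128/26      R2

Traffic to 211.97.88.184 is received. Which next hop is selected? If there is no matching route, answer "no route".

R6

Routes whose prefix contains 211.97.88.184:
  211.0.0.0/8 (211.0.0.0 - 211.255.255.255) -> R16
  211.96.0.0/12 (211.96.0.0 - 211.111.255.255) -> R17
  211.96.0.0/13 (211.96.0.0 - 211.103.255.255) -> R25
  211.97.64.0/19 (211.97.64.0 - 211.97.95.255) -> R6
More-specific entries that do NOT match:
  211.97.88.188/30 (211.97.88.188 - 211.97.88.191) does not contain 211.97.88.184
  211.97.88.240/28 (211.97.88.240 - 211.97.88.255) does not contain 211.97.88.184
  211.97.88.128/27 (211.97.88.128 - 211.97.88.159) does not contain 211.97.88.184
  209.97.88.128/26 (209.97.88.128 - 209.97.88.191) does not contain 211.97.88.184
  211.97.112.0/20 (211.97.112.0 - 211.97.127.255) does not contain 211.97.88.184
  211.96.80.0/20 (211.96.80.0 - 211.96.95.255) does not contain 211.97.88.184
Longest matching prefix is /19 -> next hop R6.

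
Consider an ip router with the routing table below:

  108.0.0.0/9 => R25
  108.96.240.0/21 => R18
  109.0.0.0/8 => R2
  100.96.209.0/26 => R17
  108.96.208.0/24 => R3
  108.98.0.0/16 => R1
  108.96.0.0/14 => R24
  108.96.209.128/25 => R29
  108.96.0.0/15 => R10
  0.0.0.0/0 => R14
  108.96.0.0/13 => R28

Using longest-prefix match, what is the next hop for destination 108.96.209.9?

Routes whose prefix contains 108.96.209.9:
  0.0.0.0/0 (default, matches everything) -> R14
  108.0.0.0/9 (108.0.0.0 - 108.127.255.255) -> R25
  108.96.0.0/13 (108.96.0.0 - 108.103.255.255) -> R28
  108.96.0.0/14 (108.96.0.0 - 108.99.255.255) -> R24
  108.96.0.0/15 (108.96.0.0 - 108.97.255.255) -> R10
More-specific entries that do NOT match:
  100.96.209.0/26 (100.96.209.0 - 100.96.209.63) does not contain 108.96.209.9
  108.96.209.128/25 (108.96.209.128 - 108.96.209.255) does not contain 108.96.209.9
  108.96.208.0/24 (108.96.208.0 - 108.96.208.255) does not contain 108.96.209.9
  108.96.240.0/21 (108.96.240.0 - 108.96.247.255) does not contain 108.96.209.9
  108.98.0.0/16 (108.98.0.0 - 108.98.255.255) does not contain 108.96.209.9
Longest matching prefix is /15 -> next hop R10.

R10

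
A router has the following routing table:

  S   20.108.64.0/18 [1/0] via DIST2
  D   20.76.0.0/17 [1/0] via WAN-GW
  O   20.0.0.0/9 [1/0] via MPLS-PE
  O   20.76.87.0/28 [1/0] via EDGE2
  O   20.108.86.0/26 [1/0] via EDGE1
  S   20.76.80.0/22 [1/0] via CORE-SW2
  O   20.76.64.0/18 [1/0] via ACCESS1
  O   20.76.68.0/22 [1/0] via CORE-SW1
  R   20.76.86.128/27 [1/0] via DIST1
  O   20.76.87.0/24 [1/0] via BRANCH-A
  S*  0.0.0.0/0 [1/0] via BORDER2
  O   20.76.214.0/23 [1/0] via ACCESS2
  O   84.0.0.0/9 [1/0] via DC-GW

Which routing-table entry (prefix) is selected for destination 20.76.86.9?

Entries matching 20.76.86.9:
  0.0.0.0/0 (default, matches everything)
  20.0.0.0/9 (20.0.0.0 - 20.127.255.255)
  20.76.0.0/17 (20.76.0.0 - 20.76.127.255)
  20.76.64.0/18 (20.76.64.0 - 20.76.127.255)
Most specific is 20.76.64.0/18.

20.76.64.0/18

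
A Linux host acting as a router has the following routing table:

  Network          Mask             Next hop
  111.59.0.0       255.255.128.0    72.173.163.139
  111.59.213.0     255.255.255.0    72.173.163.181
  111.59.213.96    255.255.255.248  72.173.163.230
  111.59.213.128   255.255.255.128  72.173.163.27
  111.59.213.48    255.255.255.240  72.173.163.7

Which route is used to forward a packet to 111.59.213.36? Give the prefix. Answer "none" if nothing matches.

Entries matching 111.59.213.36:
  111.59.213.0/24 (111.59.213.0 - 111.59.213.255)
Most specific is 111.59.213.0/24.

111.59.213.0/24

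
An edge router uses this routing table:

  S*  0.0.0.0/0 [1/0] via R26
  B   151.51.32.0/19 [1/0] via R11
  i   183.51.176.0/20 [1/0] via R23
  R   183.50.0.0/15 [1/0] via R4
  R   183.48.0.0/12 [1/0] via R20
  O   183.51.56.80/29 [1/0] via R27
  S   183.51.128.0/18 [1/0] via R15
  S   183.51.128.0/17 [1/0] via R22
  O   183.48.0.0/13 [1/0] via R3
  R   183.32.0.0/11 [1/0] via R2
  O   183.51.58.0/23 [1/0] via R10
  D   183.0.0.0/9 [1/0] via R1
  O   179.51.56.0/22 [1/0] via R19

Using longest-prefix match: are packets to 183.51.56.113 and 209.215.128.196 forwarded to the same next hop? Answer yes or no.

183.51.56.113: longest match 183.50.0.0/15 -> R4
209.215.128.196: longest match 0.0.0.0/0 -> R26

no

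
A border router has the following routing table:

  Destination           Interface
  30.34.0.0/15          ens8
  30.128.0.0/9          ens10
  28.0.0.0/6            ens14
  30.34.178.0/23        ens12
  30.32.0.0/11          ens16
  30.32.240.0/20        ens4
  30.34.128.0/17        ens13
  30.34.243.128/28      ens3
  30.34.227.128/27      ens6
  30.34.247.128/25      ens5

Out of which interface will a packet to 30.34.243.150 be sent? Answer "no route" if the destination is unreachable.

ens13

Routes whose prefix contains 30.34.243.150:
  28.0.0.0/6 (28.0.0.0 - 31.255.255.255) -> ens14
  30.32.0.0/11 (30.32.0.0 - 30.63.255.255) -> ens16
  30.34.0.0/15 (30.34.0.0 - 30.35.255.255) -> ens8
  30.34.128.0/17 (30.34.128.0 - 30.34.255.255) -> ens13
More-specific entries that do NOT match:
  30.34.243.128/28 (30.34.243.128 - 30.34.243.143) does not contain 30.34.243.150
  30.34.227.128/27 (30.34.227.128 - 30.34.227.159) does not contain 30.34.243.150
  30.34.247.128/25 (30.34.247.128 - 30.34.247.255) does not contain 30.34.243.150
  30.34.178.0/23 (30.34.178.0 - 30.34.179.255) does not contain 30.34.243.150
  30.32.240.0/20 (30.32.240.0 - 30.32.255.255) does not contain 30.34.243.150
Longest matching prefix is /17 -> interface ens13.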